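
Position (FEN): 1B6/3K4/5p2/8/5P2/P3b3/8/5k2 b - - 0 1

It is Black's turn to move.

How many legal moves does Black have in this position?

Black to move; king on f1.
In check: no.
Legal moves: Ba7, Bb6, Bc5, Bxf4, Bd4, Bf2, Bd2, Bg1, Bc1, Kg2, Kf2, Ke2, Kg1, Ke1, f5.
Count: 15.

15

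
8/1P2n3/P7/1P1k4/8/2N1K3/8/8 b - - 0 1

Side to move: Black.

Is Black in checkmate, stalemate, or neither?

Black to move; black king on d5.
In check: yes, from the white knight on c3.
Legal moves for Black: Ke6, Kd6, Ke5, Kc5, Kc4.
Black is in check but has 5 legal moves → neither.

neither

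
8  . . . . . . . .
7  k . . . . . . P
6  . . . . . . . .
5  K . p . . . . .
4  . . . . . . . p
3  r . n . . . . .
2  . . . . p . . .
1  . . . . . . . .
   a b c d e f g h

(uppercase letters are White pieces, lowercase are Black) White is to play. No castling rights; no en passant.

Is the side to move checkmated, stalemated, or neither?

White to move; white king on a5.
In check: yes, from the black rook on a3.
King squares — a4: attacked by Ra3; b4: attacked by Pc5; b5: attacked by Nc3; a6: attacked by Ra3; b6: attacked by Ka7.
Legal moves for White: none.
In check with no legal moves → checkmate.

checkmate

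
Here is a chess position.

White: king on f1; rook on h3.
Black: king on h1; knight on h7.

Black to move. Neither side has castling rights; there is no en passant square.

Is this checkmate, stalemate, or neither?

checkmate

Black to move; black king on h1.
In check: yes, from the white rook on h3.
King squares — g1: attacked by Kf1; g2: attacked by Kf1; h2: attacked by Rh3.
Legal moves for Black: none.
In check with no legal moves → checkmate.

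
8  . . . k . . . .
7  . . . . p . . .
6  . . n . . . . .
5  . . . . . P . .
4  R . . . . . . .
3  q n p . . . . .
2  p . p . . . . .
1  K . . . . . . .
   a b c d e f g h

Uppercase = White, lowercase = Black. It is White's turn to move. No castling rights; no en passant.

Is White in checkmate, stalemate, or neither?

White to move; white king on a1.
In check: yes, from the black knight on b3.
King squares — b1: attacked by Pa2; a2: attacked by Qa3; b2: attacked by Qa3.
Legal moves for White: none.
In check with no legal moves → checkmate.

checkmate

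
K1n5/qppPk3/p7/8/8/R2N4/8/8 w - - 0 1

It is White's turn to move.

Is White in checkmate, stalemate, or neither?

checkmate

White to move; white king on a8.
In check: yes, from the black queen on a7.
King squares — a7: attacked by Nc8; b7: attacked by Qa7; b8: attacked by Qa7.
Legal moves for White: none.
In check with no legal moves → checkmate.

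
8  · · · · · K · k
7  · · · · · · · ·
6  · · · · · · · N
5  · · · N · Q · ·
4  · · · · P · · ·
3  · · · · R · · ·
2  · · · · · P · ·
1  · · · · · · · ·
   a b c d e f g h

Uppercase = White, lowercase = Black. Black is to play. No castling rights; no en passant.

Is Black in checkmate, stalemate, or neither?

Black to move; black king on h8.
In check: no.
King squares — g7: attacked by Kf8; h7: attacked by Qf5; g8: attacked by Nh6.
Legal moves for Black: none.
Not in check and no legal moves → stalemate.

stalemate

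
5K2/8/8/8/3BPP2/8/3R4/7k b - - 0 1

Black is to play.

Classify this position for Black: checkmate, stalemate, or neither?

stalemate

Black to move; black king on h1.
In check: no.
King squares — g1: attacked by Bd4; g2: attacked by Rd2; h2: attacked by Rd2.
Legal moves for Black: none.
Not in check and no legal moves → stalemate.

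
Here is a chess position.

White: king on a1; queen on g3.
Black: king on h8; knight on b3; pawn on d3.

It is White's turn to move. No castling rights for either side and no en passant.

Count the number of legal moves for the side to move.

3

White to move; king on a1.
In check: yes, from the black knight on b3.
Legal moves: Kb2, Ka2, Kb1.
Count: 3.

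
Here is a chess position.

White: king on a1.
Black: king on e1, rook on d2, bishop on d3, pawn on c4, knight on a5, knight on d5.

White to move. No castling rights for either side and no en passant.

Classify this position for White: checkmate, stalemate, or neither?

White to move; white king on a1.
In check: no.
King squares — b1: attacked by Bd3; a2: attacked by Rd2; b2: attacked by Rd2.
Legal moves for White: none.
Not in check and no legal moves → stalemate.

stalemate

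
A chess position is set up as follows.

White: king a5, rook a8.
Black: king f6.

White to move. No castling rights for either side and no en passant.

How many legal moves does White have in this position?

White to move; king on a5.
In check: no.
Legal moves: Rh8, Rg8, Rf8+, Re8, Rd8, Rc8, Rb8, Ra7, Ra6+, Kb6, Ka6, Kb5, Kb4, Ka4.
Count: 14.

14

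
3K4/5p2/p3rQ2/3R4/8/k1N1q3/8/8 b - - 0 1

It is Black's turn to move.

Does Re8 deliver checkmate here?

After Re8: white king on d8; in check: yes, from the black rook on e8.
White has 2 legal replies: Kd7, Kc7.
In check but a legal move exists → not checkmate.

no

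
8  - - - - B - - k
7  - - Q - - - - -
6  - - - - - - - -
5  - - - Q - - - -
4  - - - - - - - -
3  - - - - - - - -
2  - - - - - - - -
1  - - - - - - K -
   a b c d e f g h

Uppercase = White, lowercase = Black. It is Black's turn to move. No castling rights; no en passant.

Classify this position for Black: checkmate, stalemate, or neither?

stalemate

Black to move; black king on h8.
In check: no.
King squares — g7: attacked by Qc7; h7: attacked by Qc7; g8: attacked by Qd5.
Legal moves for Black: none.
Not in check and no legal moves → stalemate.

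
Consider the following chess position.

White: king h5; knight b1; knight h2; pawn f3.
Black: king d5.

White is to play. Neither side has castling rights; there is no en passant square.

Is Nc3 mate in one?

no

After Nc3: black king on d5; in check: yes, from the white knight on c3.
Black has 7 legal replies: Ke6, Kd6, Kc6, Ke5, Kc5, Kd4, Kc4.
In check but a legal move exists → not checkmate.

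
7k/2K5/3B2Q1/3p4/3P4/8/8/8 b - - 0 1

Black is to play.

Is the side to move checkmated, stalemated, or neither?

stalemate

Black to move; black king on h8.
In check: no.
King squares — g7: attacked by Qg6; h7: attacked by Qg6; g8: attacked by Qg6.
Legal moves for Black: none.
Not in check and no legal moves → stalemate.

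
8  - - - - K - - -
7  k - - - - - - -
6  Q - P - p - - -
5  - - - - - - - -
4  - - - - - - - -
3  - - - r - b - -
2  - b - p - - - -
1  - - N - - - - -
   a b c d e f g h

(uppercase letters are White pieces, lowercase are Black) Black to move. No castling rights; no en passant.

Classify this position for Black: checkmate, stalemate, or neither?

Black to move; black king on a7.
In check: yes, from the white queen on a6.
King squares — a6: available; b6: attacked by Qa6; b7: attacked by Qa6; a8: attacked by Qa6; b8: available.
Legal moves for Black: Kb8, Kxa6.
Black is in check but has 2 legal moves → neither.

neither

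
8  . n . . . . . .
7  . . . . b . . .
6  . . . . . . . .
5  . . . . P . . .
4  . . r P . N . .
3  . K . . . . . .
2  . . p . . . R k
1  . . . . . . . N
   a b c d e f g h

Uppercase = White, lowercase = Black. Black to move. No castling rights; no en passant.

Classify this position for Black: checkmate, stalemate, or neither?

Black to move; black king on h2.
In check: yes, from the white rook on g2.
King squares — g1: attacked by Rg2; h1: available; g2: attacked by Nf4; g3: attacked by Nh1; h3: attacked by Nf4.
Legal moves for Black: Kxh1.
Black is in check but has 1 legal move → neither.

neither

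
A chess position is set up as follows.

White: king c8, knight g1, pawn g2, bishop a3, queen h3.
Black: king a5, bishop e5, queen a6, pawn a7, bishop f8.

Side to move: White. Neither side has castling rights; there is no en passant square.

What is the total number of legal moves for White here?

White to move; king on c8.
In check: yes, from the black queen on a6.
Legal moves: Kd8, Kd7.
Count: 2.

2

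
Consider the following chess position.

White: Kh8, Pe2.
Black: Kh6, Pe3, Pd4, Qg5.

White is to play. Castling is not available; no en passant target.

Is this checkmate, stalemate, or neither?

stalemate

White to move; white king on h8.
In check: no.
King squares — g7: attacked by Qg5; h7: attacked by Kh6; g8: attacked by Qg5.
Legal moves for White: none.
Not in check and no legal moves → stalemate.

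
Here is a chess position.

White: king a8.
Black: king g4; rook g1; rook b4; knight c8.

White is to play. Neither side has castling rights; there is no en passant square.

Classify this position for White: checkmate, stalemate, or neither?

White to move; white king on a8.
In check: no.
King squares — a7: attacked by Nc8; b7: attacked by Rb4; b8: attacked by Rb4.
Legal moves for White: none.
Not in check and no legal moves → stalemate.

stalemate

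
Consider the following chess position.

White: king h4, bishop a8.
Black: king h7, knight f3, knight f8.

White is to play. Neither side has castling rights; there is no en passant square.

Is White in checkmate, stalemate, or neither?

White to move; white king on h4.
In check: yes, from the black knight on f3.
Legal moves for White: Kh5, Kg4, Kh3, Kg3, Bxf3.
White is in check but has 5 legal moves → neither.

neither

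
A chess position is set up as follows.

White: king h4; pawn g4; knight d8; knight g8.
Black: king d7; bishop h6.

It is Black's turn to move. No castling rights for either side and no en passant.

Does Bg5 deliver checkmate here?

After Bg5: white king on h4; in check: yes, from the black bishop on g5.
White has 4 legal replies: Kh5, Kxg5, Kh3, Kg3.
In check but a legal move exists → not checkmate.

no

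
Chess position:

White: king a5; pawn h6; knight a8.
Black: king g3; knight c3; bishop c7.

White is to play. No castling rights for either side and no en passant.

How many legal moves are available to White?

White to move; king on a5.
In check: yes, from the black bishop on c7.
Legal moves: Ka6, Kb4, Nxc7, Nb6.
Count: 4.

4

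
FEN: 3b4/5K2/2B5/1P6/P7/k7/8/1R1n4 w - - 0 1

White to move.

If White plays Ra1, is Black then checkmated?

After Ra1: black king on a3; in check: yes, from the white rook on a1.
Black has 3 legal replies: Kb4, Kb3, Kb2.
In check but a legal move exists → not checkmate.

no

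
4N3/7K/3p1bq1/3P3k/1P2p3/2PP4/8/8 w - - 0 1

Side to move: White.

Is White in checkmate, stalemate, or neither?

checkmate

White to move; white king on h7.
In check: yes, from the black queen on g6.
King squares — g6: attacked by Kh5; h6: attacked by Kh5; g7: attacked by Bf6; g8: attacked by Qg6; h8: attacked by Bf6.
Legal moves for White: none.
In check with no legal moves → checkmate.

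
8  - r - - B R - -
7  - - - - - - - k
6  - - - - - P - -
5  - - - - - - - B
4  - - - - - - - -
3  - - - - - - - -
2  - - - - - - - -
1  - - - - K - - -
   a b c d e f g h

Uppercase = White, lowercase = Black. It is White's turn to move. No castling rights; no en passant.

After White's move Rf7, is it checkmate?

no

After Rf7: black king on h7; in check: yes, from the white rook on f7.
Black has 3 legal replies: Kh8, Kg8, Kh6.
In check but a legal move exists → not checkmate.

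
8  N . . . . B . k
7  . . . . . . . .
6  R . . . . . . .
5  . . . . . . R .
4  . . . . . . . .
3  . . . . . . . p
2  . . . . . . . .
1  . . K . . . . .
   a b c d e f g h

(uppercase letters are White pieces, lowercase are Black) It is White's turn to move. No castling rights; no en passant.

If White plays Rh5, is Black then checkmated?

After Rh5: black king on h8; in check: yes, from the white rook on h5.
Black has 1 legal reply: Kg8.
In check but a legal move exists → not checkmate.

no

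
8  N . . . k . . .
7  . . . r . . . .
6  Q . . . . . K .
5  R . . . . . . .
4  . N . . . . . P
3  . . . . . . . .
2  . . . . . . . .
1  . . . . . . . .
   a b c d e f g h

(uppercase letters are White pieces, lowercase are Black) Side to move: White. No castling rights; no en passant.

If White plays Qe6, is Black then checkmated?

After Qe6: black king on e8; in check: yes, from the white queen on e6.
Black has 3 legal replies: Kf8, Kd8, Re7.
In check but a legal move exists → not checkmate.

no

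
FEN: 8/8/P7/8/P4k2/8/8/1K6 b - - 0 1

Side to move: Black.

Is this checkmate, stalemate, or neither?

neither

Black to move; black king on f4.
In check: no.
Legal moves for Black: Kg5, Kf5, Ke5, Kg4, Ke4, Kg3, Kf3, Ke3.
Black has 8 legal moves and is not in check → neither.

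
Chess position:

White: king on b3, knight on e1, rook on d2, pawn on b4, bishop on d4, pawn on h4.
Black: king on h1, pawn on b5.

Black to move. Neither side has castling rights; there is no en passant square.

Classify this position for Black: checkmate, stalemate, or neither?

Black to move; black king on h1.
In check: no.
King squares — g1: attacked by Bd4; g2: attacked by Ne1; h2: attacked by Rd2.
Legal moves for Black: none.
Not in check and no legal moves → stalemate.

stalemate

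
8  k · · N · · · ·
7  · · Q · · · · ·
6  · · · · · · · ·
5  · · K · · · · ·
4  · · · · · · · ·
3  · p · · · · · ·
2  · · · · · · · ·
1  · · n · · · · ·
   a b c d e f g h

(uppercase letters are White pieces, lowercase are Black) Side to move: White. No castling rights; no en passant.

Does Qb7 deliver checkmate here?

yes

After Qb7: black king on a8; in check: yes, from the white queen on b7.
King squares — a7: attacked by Qb7; b7: attacked by Nd8; b8: attacked by Qb7.
Black has no legal moves → checkmate.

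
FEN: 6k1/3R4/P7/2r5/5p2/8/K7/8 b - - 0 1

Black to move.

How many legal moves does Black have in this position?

17

Black to move; king on g8.
In check: no.
Legal moves: Kh8, Kf8, Rc8, Rc7, Rc6, Rh5, Rg5, Rf5, Re5, Rd5, Rb5, Ra5+, Rc4, Rc3, Rc2+, Rc1, f3.
Count: 17.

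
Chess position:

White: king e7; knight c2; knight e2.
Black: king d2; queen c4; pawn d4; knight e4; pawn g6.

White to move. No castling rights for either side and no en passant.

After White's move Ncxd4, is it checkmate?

no

After Ncxd4: black king on d2; in check: no.
Black is not in check, so this cannot be checkmate.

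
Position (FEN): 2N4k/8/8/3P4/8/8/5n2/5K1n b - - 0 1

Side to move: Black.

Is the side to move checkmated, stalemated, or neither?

neither

Black to move; black king on h8.
In check: no.
Legal moves for Black: Kg8, Kh7, Kg7, Ng4, Ne4, Nh3, Nd3, Nd1, Ng3+.
Black has 9 legal moves and is not in check → neither.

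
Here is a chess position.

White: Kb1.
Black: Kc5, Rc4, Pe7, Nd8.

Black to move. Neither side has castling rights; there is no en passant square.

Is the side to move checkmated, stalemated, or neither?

Black to move; black king on c5.
In check: no.
Legal moves for Black include: Nf7, Nb7, Ne6, Nc6, Kd6, Kc6, Kb6, Kd5, Kb5, Kd4, Kb4, Rh4, Rg4, Rf4, Re4, Rd4, Rb4+, Ra4, ... (list truncated; more exist).
Black has legal moves and is not in check → neither.

neither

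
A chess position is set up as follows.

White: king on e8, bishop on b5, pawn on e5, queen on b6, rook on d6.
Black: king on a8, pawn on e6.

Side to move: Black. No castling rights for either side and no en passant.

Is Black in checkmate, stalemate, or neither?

Black to move; black king on a8.
In check: no.
King squares — a7: attacked by Qb6; b7: attacked by Qb6; b8: attacked by Qb6.
Legal moves for Black: none.
Not in check and no legal moves → stalemate.

stalemate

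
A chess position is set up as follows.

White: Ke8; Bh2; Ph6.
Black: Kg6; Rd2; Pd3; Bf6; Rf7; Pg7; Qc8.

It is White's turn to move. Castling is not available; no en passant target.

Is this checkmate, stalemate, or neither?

White to move; white king on e8.
In check: yes, from the black queen on c8.
King squares — d7: attacked by Rf7; e7: attacked by Bf6; f7: attacked by Kg6; d8: attacked by Bf6; f8: attacked by Rf7.
Legal moves for White: none.
In check with no legal moves → checkmate.

checkmate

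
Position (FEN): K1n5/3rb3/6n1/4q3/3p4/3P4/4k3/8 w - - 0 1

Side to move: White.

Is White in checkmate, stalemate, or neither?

White to move; white king on a8.
In check: no.
King squares — a7: attacked by Rd7; b7: attacked by Rd7; b8: attacked by Qe5.
Legal moves for White: none.
Not in check and no legal moves → stalemate.

stalemate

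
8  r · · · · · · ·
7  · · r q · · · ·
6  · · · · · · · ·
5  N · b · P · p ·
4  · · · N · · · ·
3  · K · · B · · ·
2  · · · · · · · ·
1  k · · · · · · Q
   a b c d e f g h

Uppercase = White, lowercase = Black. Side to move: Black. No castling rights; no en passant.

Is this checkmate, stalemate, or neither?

Black to move; black king on a1.
In check: yes, from the white queen on h1.
King squares — b1: attacked by Qh1; a2: attacked by Kb3; b2: attacked by Kb3.
Legal moves for Black: none.
In check with no legal moves → checkmate.

checkmate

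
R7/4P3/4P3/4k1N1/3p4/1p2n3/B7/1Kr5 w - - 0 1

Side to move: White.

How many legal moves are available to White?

White to move; king on b1.
In check: yes, from the black rook on c1.
Legal moves: Kb2, Kxc1.
Count: 2.

2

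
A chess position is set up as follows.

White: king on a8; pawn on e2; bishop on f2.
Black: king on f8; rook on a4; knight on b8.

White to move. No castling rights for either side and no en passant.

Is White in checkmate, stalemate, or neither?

neither

White to move; white king on a8.
In check: yes, from the black rook on a4.
King squares — a7: attacked by Ra4; b7: available; b8: available.
Legal moves for White: Kxb8, Kb7, Ba7.
White is in check but has 3 legal moves → neither.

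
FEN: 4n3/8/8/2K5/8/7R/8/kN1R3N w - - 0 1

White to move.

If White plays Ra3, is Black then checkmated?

no

After Ra3: black king on a1; in check: yes, from the white rook on a3.
Black has 1 legal reply: Kb2.
In check but a legal move exists → not checkmate.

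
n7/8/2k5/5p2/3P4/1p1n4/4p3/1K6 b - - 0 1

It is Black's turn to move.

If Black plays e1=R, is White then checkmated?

After e1=R: white king on b1; in check: yes, from the black rook on e1.
King squares — a1: attacked by Re1; c1: attacked by Re1; a2: attacked by Pb3; b2: attacked by Nd3; c2: attacked by Pb3.
White has no legal moves → checkmate.

yes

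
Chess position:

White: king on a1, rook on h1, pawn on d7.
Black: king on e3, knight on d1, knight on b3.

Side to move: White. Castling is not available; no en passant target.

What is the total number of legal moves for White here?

White to move; king on a1.
In check: yes, from the black knight on b3.
Legal moves: Ka2, Kb1.
Count: 2.

2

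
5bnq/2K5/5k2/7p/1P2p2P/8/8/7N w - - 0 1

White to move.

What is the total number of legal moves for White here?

10

White to move; king on c7.
In check: no.
Legal moves: Kd8, Kc8, Kb8, Kd7, Kb7, Kc6, Kb6, Ng3, Nf2, b5.
Count: 10.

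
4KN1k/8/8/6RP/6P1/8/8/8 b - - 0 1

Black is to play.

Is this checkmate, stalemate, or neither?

Black to move; black king on h8.
In check: no.
King squares — g7: attacked by Rg5; h7: attacked by Nf8; g8: attacked by Rg5.
Legal moves for Black: none.
Not in check and no legal moves → stalemate.

stalemate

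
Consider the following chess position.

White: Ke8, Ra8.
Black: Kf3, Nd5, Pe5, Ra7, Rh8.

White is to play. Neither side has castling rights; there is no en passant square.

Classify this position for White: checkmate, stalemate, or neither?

checkmate

White to move; white king on e8.
In check: yes, from the black rook on h8.
King squares — d7: attacked by Ra7; e7: attacked by Nd5; f7: attacked by Ra7; d8: attacked by Rh8; f8: attacked by Rh8.
Legal moves for White: none.
In check with no legal moves → checkmate.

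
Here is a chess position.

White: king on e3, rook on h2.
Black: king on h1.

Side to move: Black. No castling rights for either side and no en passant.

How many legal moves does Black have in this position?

2

Black to move; king on h1.
In check: yes, from the white rook on h2.
Legal moves: Kxh2, Kg1.
Count: 2.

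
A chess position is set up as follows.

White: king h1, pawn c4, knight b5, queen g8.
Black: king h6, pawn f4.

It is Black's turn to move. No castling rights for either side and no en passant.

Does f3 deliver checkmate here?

After f3: white king on h1; in check: no.
White is not in check, so this cannot be checkmate.

no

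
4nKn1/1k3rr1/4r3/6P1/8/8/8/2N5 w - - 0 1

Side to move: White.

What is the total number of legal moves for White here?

White to move; king on f8.
In check: yes, from the black rook on f7.
Legal moves: none.
Count: 0.

0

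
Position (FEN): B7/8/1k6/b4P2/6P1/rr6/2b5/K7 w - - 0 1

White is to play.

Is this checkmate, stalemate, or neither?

checkmate

White to move; white king on a1.
In check: yes, from the black rook on a3.
King squares — b1: attacked by Bc2; a2: attacked by Ra3; b2: attacked by Rb3.
Legal moves for White: none.
In check with no legal moves → checkmate.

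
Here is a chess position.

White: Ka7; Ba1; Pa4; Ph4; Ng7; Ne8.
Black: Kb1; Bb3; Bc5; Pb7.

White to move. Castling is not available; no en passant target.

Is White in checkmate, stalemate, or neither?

White to move; white king on a7.
In check: yes, from the black bishop on c5.
King squares — a6: attacked by Pb7; b6: attacked by Bc5; b7: available; a8: available; b8: available.
Legal moves for White: Kb8, Ka8, Kxb7.
White is in check but has 3 legal moves → neither.

neither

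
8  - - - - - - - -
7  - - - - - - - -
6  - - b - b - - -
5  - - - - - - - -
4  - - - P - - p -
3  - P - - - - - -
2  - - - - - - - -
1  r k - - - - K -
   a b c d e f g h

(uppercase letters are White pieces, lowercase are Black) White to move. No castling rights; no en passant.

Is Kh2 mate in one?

After Kh2: black king on b1; in check: no.
Black is not in check, so this cannot be checkmate.

no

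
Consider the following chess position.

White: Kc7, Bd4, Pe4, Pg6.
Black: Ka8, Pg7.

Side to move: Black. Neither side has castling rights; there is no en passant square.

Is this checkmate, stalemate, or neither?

Black to move; black king on a8.
In check: no.
King squares — a7: attacked by Bd4; b7: attacked by Kc7; b8: attacked by Kc7.
Legal moves for Black: none.
Not in check and no legal moves → stalemate.

stalemate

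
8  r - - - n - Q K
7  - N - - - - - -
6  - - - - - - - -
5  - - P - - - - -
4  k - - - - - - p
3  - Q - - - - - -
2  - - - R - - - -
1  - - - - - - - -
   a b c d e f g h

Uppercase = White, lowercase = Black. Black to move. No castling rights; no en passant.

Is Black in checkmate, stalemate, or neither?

Black to move; black king on a4.
In check: yes, from the white queen on b3.
King squares — a3: attacked by Qb3; b3: attacked by Qg8; b4: attacked by Qb3; a5: attacked by Nb7; b5: attacked by Qb3.
Legal moves for Black: none.
In check with no legal moves → checkmate.

checkmate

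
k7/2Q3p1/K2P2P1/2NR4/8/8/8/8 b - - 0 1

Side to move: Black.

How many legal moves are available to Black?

0

Black to move; king on a8.
In check: no.
Legal moves: none.
Count: 0.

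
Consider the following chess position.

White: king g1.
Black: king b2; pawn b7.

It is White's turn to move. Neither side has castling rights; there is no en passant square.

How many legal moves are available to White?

White to move; king on g1.
In check: no.
Legal moves: Kh2, Kg2, Kf2, Kh1, Kf1.
Count: 5.

5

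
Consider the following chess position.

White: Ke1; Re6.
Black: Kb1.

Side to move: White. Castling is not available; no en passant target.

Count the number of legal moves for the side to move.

18

White to move; king on e1.
In check: no.
Legal moves: Re8, Re7, Rh6, Rg6, Rf6, Rd6, Rc6, Rb6+, Ra6, Re5, Re4, Re3, Re2, Kf2, Ke2, Kd2, Kf1, Kd1.
Count: 18.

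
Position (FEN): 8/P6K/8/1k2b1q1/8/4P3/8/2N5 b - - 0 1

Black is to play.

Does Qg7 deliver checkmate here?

After Qg7: white king on h7; in check: yes, from the black queen on g7.
King squares — g6: attacked by Qg7; h6: attacked by Qg7; g7: attacked by Be5; g8: attacked by Qg7; h8: attacked by Qg7.
White has no legal moves → checkmate.

yes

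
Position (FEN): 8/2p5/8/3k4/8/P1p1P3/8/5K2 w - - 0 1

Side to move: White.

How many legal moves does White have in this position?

White to move; king on f1.
In check: no.
Legal moves: Kg2, Kf2, Ke2, Kg1, Ke1, e4+, a4.
Count: 7.

7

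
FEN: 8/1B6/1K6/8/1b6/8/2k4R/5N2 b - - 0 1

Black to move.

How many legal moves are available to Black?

7

Black to move; king on c2.
In check: yes, from the white rook on h2.
Legal moves: Kd3, Kc3, Kb3, Kd1, Kc1, Kb1, Bd2.
Count: 7.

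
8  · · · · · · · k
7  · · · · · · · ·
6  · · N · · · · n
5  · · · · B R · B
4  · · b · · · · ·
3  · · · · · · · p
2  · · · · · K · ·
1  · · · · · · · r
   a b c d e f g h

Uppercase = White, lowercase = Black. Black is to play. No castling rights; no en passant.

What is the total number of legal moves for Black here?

Black to move; king on h8.
In check: yes, from the white bishop on e5.
Legal moves: Kg8, Kh7.
Count: 2.

2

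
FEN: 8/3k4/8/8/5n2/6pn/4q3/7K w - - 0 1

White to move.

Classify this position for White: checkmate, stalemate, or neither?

stalemate

White to move; white king on h1.
In check: no.
King squares — g1: attacked by Nh3; g2: attacked by Qe2; h2: attacked by Qe2.
Legal moves for White: none.
Not in check and no legal moves → stalemate.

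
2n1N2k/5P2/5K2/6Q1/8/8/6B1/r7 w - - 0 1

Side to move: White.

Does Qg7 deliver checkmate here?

yes

After Qg7: black king on h8; in check: yes, from the white queen on g7.
King squares — g7: attacked by Kf6; h7: attacked by Qg7; g8: attacked by Pf7.
Black has no legal moves → checkmate.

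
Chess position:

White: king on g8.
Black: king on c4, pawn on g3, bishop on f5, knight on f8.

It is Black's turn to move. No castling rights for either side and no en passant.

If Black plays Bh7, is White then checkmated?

After Bh7: white king on g8; in check: yes, from the black bishop on h7.
White has 4 legal replies: Kh8, Kxf8, Kg7, Kf7.
In check but a legal move exists → not checkmate.

no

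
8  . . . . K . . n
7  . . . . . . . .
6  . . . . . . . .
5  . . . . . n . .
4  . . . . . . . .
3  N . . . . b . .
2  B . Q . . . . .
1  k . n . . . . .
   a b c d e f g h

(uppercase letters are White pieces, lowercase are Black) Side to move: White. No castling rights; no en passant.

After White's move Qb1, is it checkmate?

After Qb1: black king on a1; in check: yes, from the white queen on b1.
King squares — b1: attacked by Ba2; a2: attacked by Qb1; b2: attacked by Qb1.
Black has no legal moves → checkmate.

yes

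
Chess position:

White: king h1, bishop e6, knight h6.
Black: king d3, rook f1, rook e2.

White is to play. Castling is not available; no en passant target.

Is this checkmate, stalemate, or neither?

White to move; white king on h1.
In check: yes, from the black rook on f1.
King squares — g1: attacked by Rf1; g2: attacked by Re2; h2: attacked by Re2.
Legal moves for White: none.
In check with no legal moves → checkmate.

checkmate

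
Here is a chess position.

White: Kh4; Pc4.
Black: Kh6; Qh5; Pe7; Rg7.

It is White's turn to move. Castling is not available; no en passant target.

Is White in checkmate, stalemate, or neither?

checkmate

White to move; white king on h4.
In check: yes, from the black queen on h5.
King squares — g3: attacked by Rg7; h3: attacked by Qh5; g4: attacked by Qh5; g5: attacked by Qh5; h5: attacked by Kh6.
Legal moves for White: none.
In check with no legal moves → checkmate.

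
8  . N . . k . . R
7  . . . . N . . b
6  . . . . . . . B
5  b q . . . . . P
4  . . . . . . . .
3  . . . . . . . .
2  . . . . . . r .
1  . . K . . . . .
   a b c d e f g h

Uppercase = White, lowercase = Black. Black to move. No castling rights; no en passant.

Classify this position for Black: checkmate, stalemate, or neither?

Black to move; black king on e8.
In check: yes, from the white rook on h8.
Legal moves for Black: Kf7, Kxe7, Bg8, Rg8.
Black is in check but has 4 legal moves → neither.

neither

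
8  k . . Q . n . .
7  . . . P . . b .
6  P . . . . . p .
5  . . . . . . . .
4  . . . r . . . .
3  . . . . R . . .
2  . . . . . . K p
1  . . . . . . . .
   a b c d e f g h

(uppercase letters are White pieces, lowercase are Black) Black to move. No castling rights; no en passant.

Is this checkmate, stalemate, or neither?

Black to move; black king on a8.
In check: yes, from the white queen on d8.
Legal moves for Black: Ka7.
Black is in check but has 1 legal move → neither.

neither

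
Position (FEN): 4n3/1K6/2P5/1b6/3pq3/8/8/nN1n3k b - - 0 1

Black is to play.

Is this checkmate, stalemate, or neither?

neither

Black to move; black king on h1.
In check: no.
Legal moves for Black include: Ng7, Nc7, Nf6, Nd6+, Bxc6+, Ba6+, Bc4, Ba4, Bd3, Be2, Bf1, Qh7+, Qe7+, Qg6, Qe6, Qxc6+, Qf5, Qe5, ... (list truncated; more exist).
Black has legal moves and is not in check → neither.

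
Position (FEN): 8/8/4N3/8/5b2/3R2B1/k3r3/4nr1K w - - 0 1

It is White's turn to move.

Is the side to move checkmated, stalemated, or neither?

White to move; white king on h1.
In check: yes, from the black rook on f1.
King squares — g1: attacked by Rf1; g2: attacked by Ne1; h2: attacked by Re2.
Legal moves for White: none.
In check with no legal moves → checkmate.

checkmate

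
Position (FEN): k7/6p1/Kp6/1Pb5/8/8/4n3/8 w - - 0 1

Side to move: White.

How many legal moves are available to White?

White to move; king on a6.
In check: no.
Legal moves: none.
Count: 0.

0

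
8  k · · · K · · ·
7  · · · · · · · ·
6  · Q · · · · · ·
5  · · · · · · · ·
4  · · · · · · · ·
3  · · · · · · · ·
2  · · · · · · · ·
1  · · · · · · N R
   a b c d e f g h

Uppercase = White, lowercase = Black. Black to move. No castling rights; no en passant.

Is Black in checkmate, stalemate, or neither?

Black to move; black king on a8.
In check: no.
King squares — a7: attacked by Qb6; b7: attacked by Qb6; b8: attacked by Qb6.
Legal moves for Black: none.
Not in check and no legal moves → stalemate.

stalemate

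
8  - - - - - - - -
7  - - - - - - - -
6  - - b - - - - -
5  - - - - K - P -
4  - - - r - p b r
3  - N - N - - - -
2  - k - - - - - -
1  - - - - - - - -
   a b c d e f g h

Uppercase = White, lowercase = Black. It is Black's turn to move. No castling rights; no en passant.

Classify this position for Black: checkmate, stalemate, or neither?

Black to move; black king on b2.
In check: yes, from the white knight on d3.
Legal moves for Black: Kc3, Kxb3, Ka3, Kc2, Ka2, Kb1, Rxd3.
Black is in check but has 7 legal moves → neither.

neither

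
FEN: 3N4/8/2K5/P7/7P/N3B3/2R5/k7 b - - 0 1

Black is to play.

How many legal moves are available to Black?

Black to move; king on a1.
In check: no.
Legal moves: none.
Count: 0.

0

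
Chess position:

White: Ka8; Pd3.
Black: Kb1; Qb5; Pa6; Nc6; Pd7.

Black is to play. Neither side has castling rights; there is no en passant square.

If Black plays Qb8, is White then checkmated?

yes

After Qb8: white king on a8; in check: yes, from the black queen on b8.
King squares — a7: attacked by Nc6; b7: attacked by Qb8; b8: attacked by Nc6.
White has no legal moves → checkmate.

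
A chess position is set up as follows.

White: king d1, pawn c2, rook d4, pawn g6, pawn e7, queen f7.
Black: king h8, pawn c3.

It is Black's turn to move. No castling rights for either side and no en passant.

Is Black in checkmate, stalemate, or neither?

Black to move; black king on h8.
In check: no.
King squares — g7: attacked by Qf7; h7: attacked by Pg6; g8: attacked by Qf7.
Legal moves for Black: none.
Not in check and no legal moves → stalemate.

stalemate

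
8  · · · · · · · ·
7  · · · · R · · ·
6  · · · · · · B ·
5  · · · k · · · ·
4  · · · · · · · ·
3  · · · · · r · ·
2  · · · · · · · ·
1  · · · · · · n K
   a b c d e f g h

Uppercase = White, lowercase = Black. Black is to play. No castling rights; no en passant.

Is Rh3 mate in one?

After Rh3: white king on h1; in check: yes, from the black rook on h3.
White has 2 legal replies: Kg2, Kxg1.
In check but a legal move exists → not checkmate.

no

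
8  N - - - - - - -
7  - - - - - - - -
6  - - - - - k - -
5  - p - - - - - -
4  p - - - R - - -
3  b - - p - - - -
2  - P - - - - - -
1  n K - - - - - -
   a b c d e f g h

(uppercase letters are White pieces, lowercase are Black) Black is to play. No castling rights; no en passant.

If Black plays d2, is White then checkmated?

After d2: white king on b1; in check: no.
White is not in check, so this cannot be checkmate.

no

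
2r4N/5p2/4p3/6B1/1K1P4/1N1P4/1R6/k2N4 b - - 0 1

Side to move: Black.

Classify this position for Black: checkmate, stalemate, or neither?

Black to move; black king on a1.
In check: yes, from the white knight on b3.
King squares — b1: attacked by Rb2; a2: attacked by Rb2; b2: attacked by Nd1.
Legal moves for Black: none.
In check with no legal moves → checkmate.

checkmate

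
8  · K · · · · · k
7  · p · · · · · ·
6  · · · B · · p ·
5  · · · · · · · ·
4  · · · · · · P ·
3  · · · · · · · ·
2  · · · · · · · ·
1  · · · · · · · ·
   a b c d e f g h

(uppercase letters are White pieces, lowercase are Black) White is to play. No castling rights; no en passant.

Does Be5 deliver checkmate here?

no

After Be5: black king on h8; in check: yes, from the white bishop on e5.
Black has 2 legal replies: Kg8, Kh7.
In check but a legal move exists → not checkmate.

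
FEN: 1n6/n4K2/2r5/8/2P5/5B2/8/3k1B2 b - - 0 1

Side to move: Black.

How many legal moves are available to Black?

4

Black to move; king on d1.
In check: yes, from the white bishop on f3.
Legal moves: Kd2, Kc2, Ke1, Kc1.
Count: 4.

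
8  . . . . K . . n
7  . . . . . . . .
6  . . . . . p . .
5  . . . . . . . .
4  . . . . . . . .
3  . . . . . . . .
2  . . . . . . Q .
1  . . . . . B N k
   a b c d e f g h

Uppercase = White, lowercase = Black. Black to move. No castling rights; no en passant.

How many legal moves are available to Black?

Black to move; king on h1.
In check: yes, from the white queen on g2.
Legal moves: none.
Count: 0.

0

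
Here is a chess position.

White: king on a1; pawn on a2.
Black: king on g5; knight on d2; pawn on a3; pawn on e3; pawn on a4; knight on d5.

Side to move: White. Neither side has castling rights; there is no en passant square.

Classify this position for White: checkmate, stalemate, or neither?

White to move; white king on a1.
In check: no.
King squares — b1: attacked by Nd2; a2: own pawn; b2: attacked by Pa3.
Legal moves for White: none.
Not in check and no legal moves → stalemate.

stalemate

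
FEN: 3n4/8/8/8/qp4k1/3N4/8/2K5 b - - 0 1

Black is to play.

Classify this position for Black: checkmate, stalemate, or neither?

neither

Black to move; black king on g4.
In check: no.
Legal moves for Black include: Nf7, Nb7, Ne6, Nc6, Kh5, Kg5, Kf5, Kh4, Kh3, Kg3, Kf3, Qe8, Qa8, Qd7, Qa7, Qc6+, Qa6, Qb5, ... (list truncated; more exist).
Black has legal moves and is not in check → neither.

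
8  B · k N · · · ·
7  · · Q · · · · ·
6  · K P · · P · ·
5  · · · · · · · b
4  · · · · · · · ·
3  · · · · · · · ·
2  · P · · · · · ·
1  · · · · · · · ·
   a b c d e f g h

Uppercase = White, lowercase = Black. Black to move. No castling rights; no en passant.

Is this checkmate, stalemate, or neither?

checkmate

Black to move; black king on c8.
In check: yes, from the white queen on c7.
King squares — b7: attacked by Kb6; c7: attacked by Kb6; d7: attacked by Pc6; b8: attacked by Qc7; d8: attacked by Qc7.
Legal moves for Black: none.
In check with no legal moves → checkmate.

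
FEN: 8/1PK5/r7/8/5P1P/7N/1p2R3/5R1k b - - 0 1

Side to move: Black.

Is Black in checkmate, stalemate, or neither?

checkmate

Black to move; black king on h1.
In check: yes, from the white rook on f1.
King squares — g1: attacked by Rf1; g2: attacked by Re2; h2: attacked by Re2.
Legal moves for Black: none.
In check with no legal moves → checkmate.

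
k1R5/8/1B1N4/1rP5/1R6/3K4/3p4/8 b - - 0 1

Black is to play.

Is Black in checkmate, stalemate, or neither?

Black to move; black king on a8.
In check: yes, from the white rook on c8.
King squares — a7: attacked by Bb6; b7: attacked by Nd6; b8: attacked by Rc8.
Legal moves for Black: none.
In check with no legal moves → checkmate.

checkmate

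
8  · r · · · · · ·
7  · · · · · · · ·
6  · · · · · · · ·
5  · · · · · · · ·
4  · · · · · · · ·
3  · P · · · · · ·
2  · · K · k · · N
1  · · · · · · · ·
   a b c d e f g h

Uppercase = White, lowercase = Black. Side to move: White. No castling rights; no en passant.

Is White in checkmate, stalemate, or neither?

White to move; white king on c2.
In check: no.
Legal moves for White: Ng4, Nf3, Nf1, Kc3, Kb2, Kc1, Kb1, b4.
White has 8 legal moves and is not in check → neither.

neither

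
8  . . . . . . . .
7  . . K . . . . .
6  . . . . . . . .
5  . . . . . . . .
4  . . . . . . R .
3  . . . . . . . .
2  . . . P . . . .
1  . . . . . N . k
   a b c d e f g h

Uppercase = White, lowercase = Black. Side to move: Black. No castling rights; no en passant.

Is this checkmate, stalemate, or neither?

Black to move; black king on h1.
In check: no.
King squares — g1: attacked by Rg4; g2: attacked by Rg4; h2: attacked by Nf1.
Legal moves for Black: none.
Not in check and no legal moves → stalemate.

stalemate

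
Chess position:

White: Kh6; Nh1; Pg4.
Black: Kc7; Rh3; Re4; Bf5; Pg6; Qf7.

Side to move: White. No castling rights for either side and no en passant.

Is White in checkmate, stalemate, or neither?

neither

White to move; white king on h6.
In check: yes, from the black rook on h3.
King squares — g5: available; h5: attacked by Rh3; g6: attacked by Bf5; g7: attacked by Qf7; h7: attacked by Rh3.
Legal moves for White: Kg5.
White is in check but has 1 legal move → neither.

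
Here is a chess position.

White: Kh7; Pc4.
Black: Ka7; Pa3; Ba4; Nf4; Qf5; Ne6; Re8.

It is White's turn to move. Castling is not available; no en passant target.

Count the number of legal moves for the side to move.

White to move; king on h7.
In check: yes, from the black queen on f5.
Legal moves: Kh6.
Count: 1.

1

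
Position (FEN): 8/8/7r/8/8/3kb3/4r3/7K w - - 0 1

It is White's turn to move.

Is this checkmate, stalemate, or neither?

checkmate

White to move; white king on h1.
In check: yes, from the black rook on h6.
King squares — g1: attacked by Be3; g2: attacked by Re2; h2: attacked by Re2.
Legal moves for White: none.
In check with no legal moves → checkmate.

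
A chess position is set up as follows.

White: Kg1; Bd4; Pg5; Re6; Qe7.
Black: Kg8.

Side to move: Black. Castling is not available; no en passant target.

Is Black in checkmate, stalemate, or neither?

stalemate

Black to move; black king on g8.
In check: no.
King squares — f7: attacked by Qe7; g7: attacked by Bd4; h7: attacked by Qe7; f8: attacked by Qe7; h8: attacked by Bd4.
Legal moves for Black: none.
Not in check and no legal moves → stalemate.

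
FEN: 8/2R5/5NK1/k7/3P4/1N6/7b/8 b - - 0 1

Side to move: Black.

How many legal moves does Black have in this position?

Black to move; king on a5.
In check: yes, from the white knight on b3.
Legal moves: Kb6, Ka6, Kb5, Kb4, Ka4.
Count: 5.

5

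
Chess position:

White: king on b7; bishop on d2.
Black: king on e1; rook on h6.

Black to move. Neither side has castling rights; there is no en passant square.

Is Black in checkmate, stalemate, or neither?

neither

Black to move; black king on e1.
In check: yes, from the white bishop on d2.
Legal moves for Black: Kf2, Ke2, Kxd2, Kf1, Kd1.
Black is in check but has 5 legal moves → neither.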